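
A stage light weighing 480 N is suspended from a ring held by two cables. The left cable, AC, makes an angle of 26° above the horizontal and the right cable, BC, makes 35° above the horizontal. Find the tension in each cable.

T_AC = 449.6 N, T_BC = 493.3 N

ΣF_x = 0: −T_AC·cos26° + T_BC·cos35° = 0 → T_BC = 1.09722·T_AC.
ΣF_y = 0: T_AC·sin26° + T_BC·sin35° = 480.
Substitute: T_AC·(0.438371 + 1.09722·0.573576) = 480 → T_AC = 449.56 ≈ 449.6 N.
Then T_BC = 1.09722 × 449.56 = 493.3 N.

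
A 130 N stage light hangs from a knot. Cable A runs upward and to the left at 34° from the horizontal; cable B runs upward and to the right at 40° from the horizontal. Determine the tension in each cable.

T_A = 103.6 N, T_B = 112.1 N

ΣF_x = 0: −T_A·cos34° + T_B·cos40° = 0 → T_B = 1.08223·T_A.
ΣF_y = 0: T_A·sin34° + T_B·sin40° = 130.
Substitute: T_A·(0.559193 + 1.08223·0.642788) = 130 → T_A = 103.599 ≈ 103.6 N.
Then T_B = 1.08223 × 103.599 = 112.1 N.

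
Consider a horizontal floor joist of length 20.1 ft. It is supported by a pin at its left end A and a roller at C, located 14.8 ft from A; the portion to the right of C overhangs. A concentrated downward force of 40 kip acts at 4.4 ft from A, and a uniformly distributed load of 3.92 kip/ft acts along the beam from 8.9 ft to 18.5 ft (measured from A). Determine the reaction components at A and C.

Resultant of the distributed load: 3.92 × 9.6 = 37.632 kip at 13.7 ft from A.
Taking moments about A: C_y·14.8 − 40·4.4 − (3.92·9.6)·13.7 = 0 → C_y = 691.5584/14.8 = 46.7269 ≈ 46.73 kip.
ΣF_y = 0: A_y + 46.7269 − 40 − 3.92·9.6 = 0 → A_y = 30.91 kip.
ΣF_x = 0: no horizontal applied forces, so A_x = 0.

A_x = 0, A_y = 30.91 kip, C_y = 46.73 kip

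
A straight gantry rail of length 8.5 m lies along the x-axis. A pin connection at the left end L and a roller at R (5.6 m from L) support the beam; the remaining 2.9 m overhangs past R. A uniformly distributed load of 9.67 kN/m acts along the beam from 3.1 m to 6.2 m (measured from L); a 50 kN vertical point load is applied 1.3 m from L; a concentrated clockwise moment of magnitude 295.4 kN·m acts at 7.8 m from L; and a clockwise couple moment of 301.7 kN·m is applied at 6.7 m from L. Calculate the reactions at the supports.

L_x = 0, L_y = -63.15 kN, R_y = 143.1 kN

Resultant of the distributed load: 9.67 × 3.1 = 29.977 kN at 4.65 m from L.
Taking moments about L: R_y·5.6 − (9.67·3.1)·4.65 − 50·1.3 − 295.4 − 301.7 = 0 → R_y = 801.49305/5.6 = 143.124 ≈ 143.1 kN.
ΣF_y = 0: L_y + 143.124 − 9.67·3.1 − 50 = 0 → L_y = -63.15 kN.
ΣF_x = 0: no horizontal applied forces, so L_x = 0.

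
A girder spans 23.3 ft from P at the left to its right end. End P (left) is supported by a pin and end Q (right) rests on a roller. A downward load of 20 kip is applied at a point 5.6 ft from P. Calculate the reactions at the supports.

Moments about P: Q_y·23.3 − 20·5.6 = 0 → Q_y = 112/23.3 = 4.80687 ≈ 4.807 kip.
ΣF_y = 0: P_y + 4.80687 − 20 = 0 → P_y = 15.19 kip.
ΣF_x = 0: no horizontal applied forces, so P_x = 0.

P_x = 0, P_y = 15.19 kip, Q_y = 4.807 kip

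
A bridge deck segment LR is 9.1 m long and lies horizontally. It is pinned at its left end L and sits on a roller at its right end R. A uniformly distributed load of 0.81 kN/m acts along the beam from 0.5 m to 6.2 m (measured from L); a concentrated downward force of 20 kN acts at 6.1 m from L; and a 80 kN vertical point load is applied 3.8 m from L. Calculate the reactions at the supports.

L_x = 0, L_y = 56.10 kN, R_y = 48.51 kN

Resultant of the distributed load: 0.81 × 5.7 = 4.617 kN at 3.35 m from L.
Taking moments about L: R_y·9.1 − (0.81·5.7)·3.35 − 20·6.1 − 80·3.8 = 0 → R_y = 441.46695/9.1 = 48.5129 ≈ 48.51 kN.
ΣF_y = 0: L_y + 48.5129 − 0.81·5.7 − 20 − 80 = 0 → L_y = 56.10 kN.
ΣF_x = 0: no horizontal applied forces, so L_x = 0.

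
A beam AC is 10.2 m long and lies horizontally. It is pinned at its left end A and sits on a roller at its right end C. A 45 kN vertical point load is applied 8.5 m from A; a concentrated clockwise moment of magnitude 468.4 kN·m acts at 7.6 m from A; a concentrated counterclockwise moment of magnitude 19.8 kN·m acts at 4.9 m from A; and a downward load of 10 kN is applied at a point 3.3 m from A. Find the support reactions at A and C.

ΣM about A: C_y·10.2 − 45·8.5 − 468.4 + 19.8 − 10·3.3 = 0 → C_y = 864.1/10.2 = 84.7157 ≈ 84.72 kN.
ΣF_y = 0: A_y + 84.7157 − 45 − 10 = 0 → A_y = -29.72 kN.
ΣF_x = 0: no horizontal applied forces, so A_x = 0.

A_x = 0, A_y = -29.72 kN, C_y = 84.72 kN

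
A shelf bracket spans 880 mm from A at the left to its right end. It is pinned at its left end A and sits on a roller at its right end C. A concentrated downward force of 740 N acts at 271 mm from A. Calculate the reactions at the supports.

A_x = 0, A_y = 512.1 N, C_y = 227.9 N

Moments about A: C_y·880 − 740·271 = 0 → C_y = 200540/880 = 227.886 ≈ 227.9 N.
ΣF_y = 0: A_y + 227.886 − 740 = 0 → A_y = 512.1 N.
ΣF_x = 0: no horizontal applied forces, so A_x = 0.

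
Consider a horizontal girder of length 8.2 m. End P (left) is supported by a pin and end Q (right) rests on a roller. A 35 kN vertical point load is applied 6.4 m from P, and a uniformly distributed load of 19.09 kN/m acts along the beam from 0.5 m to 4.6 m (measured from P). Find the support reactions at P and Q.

Resultant of the distributed load: 19.09 × 4.1 = 78.269 kN at 2.55 m from P.
Moments about P: Q_y·8.2 − 35·6.4 − (19.09·4.1)·2.55 = 0 → Q_y = 423.58595/8.2 = 51.6568 ≈ 51.66 kN.
ΣF_y = 0: P_y + 51.6568 − 35 − 19.09·4.1 = 0 → P_y = 61.61 kN.
ΣF_x = 0: no horizontal applied forces, so P_x = 0.

P_x = 0, P_y = 61.61 kN, Q_y = 51.66 kN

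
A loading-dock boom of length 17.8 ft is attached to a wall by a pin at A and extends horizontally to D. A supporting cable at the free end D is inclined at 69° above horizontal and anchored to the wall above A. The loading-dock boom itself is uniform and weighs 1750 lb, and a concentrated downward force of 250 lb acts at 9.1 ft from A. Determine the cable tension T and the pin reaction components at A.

ΣM about A: T·sin69°·17.8 − 1750·8.9 − 250·9.1 = 0 → T = 17850/(17.8·0.93358) = 1074.15 ≈ 1074 lb.
ΣF_x = 0: A_x − T·cos69° = 0 → A_x = 1074.15 × 0.358368 = 384.9 lb.
ΣF_y = 0: A_y + T·sin69° − 1750 − 250 = 0 → A_y = 2000 − 1074.15 × 0.93358 = 997.2 lb.

T = 1074 lb, A_x = 384.9 lb, A_y = 997.2 lb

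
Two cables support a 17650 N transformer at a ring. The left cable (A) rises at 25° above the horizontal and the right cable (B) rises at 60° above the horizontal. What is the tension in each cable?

T_A = 8859 N, T_B = 16060 N

ΣF_x = 0: −T_A·cos25° + T_B·cos60° = 0 → T_B = 1.81262·T_A.
ΣF_y = 0: T_A·sin25° + T_B·sin60° = 17650.
Substitute: T_A·(0.422618 + 1.81262·0.866025) = 17650 → T_A = 8858.7 ≈ 8859 N.
Then T_B = 1.81262 × 8858.7 = 16060 N.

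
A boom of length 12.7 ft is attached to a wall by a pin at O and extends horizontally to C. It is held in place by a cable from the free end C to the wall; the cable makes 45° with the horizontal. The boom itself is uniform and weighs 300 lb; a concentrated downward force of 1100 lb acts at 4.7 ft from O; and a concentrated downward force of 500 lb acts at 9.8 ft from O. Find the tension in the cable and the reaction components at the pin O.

ΣM about O: T·sin45°·12.7 − 300·6.35 − 1100·4.7 − 500·9.8 = 0 → T = 11975/(12.7·0.707107) = 1333.48 ≈ 1333 lb.
ΣF_x = 0: O_x − T·cos45° = 0 → O_x = 1333.48 × 0.707107 = 942.9 lb.
ΣF_y = 0: O_y + T·sin45° − 300 − 1100 − 500 = 0 → O_y = 1900 − 1333.48 × 0.707107 = 957.1 lb.

T = 1333 lb, O_x = 942.9 lb, O_y = 957.1 lb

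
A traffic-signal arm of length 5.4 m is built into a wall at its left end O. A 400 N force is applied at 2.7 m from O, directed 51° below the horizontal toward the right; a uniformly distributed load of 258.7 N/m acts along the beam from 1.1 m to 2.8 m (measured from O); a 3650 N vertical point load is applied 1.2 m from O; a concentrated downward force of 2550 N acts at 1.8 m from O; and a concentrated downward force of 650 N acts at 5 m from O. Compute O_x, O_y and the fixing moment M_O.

O_x = -251.7 N, O_y = 7601 N, M_O = 13920 N·m

Resultant of the distributed load: 258.7 × 1.7 = 439.79 N at 1.95 m from O.
ΣF_x = 0: O_x + 400·cos51° = 0 → O_x = -251.7 N.
ΣF_y = 0: O_y − 400·sin51° − 258.7·1.7 − 3650 − 2550 − 650 = 0 → O_y = 7601 N.
ΣM about O: M_O − 400·sin51°·2.7 − (258.7·1.7)·1.95 − 3650·1.2 − 2550·1.8 − 650·5 = 0 → M_O = 13920 N·m.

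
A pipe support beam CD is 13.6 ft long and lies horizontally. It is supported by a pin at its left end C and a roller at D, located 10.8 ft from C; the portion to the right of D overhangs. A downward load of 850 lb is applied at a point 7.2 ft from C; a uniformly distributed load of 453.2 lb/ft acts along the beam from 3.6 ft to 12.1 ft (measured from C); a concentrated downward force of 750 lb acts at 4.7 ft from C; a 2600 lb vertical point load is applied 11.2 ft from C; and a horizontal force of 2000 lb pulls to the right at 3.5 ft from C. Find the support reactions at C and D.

C_x = -2000 lb, C_y = 1663 lb, D_y = 6389 lb

Resultant of the distributed load: 453.2 × 8.5 = 3852.2 lb at 7.85 ft from C.
Taking moments about C: D_y·10.8 − 850·7.2 − (453.2·8.5)·7.85 − 750·4.7 − 2600·11.2 = 0 → D_y = 69004.77/10.8 = 6389.33 ≈ 6389 lb.
ΣF_y = 0: C_y + 6389.33 − 850 − 453.2·8.5 − 750 − 2600 = 0 → C_y = 1663 lb.
ΣF_x = 0: C_x + 2000 = 0 → C_x = -2000 lb.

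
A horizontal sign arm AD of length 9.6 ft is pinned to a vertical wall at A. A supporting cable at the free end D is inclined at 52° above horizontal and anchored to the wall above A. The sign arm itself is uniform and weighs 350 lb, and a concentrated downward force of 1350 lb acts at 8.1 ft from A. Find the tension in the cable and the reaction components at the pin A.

T = 1668 lb, A_x = 1027 lb, A_y = 385.9 lb

ΣM about A: T·sin52°·9.6 − 350·4.8 − 1350·8.1 = 0 → T = 12615/(9.6·0.788011) = 1667.57 ≈ 1668 lb.
ΣF_x = 0: A_x − T·cos52° = 0 → A_x = 1667.57 × 0.615661 = 1027 lb.
ΣF_y = 0: A_y + T·sin52° − 350 − 1350 = 0 → A_y = 1700 − 1667.57 × 0.788011 = 385.9 lb.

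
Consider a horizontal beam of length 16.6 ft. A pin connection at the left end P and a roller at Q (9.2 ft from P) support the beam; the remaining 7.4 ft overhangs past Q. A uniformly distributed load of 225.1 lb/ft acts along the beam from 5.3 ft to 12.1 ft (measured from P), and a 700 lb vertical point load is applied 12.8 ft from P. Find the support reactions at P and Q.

Resultant of the distributed load: 225.1 × 6.8 = 1530.68 lb at 8.7 ft from P.
Taking moments about P: Q_y·9.2 − (225.1·6.8)·8.7 − 700·12.8 = 0 → Q_y = 22276.916/9.2 = 2421.4 ≈ 2421 lb.
ΣF_y = 0: P_y + 2421.4 − 225.1·6.8 − 700 = 0 → P_y = -190.7 lb.
ΣF_x = 0: no horizontal applied forces, so P_x = 0.

P_x = 0, P_y = -190.7 lb, Q_y = 2421 lb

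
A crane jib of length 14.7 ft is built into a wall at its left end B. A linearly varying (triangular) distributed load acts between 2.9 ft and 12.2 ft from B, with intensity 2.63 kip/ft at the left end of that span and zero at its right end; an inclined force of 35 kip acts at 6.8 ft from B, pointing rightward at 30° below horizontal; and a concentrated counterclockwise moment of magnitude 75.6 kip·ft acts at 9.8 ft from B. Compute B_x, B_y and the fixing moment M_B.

Resultant of the triangular load: ½ × 2.63 × 9.3 = 12.2295 kip, acting at 6 ft from B (one-third of the span from the peak).
ΣF_x = 0: B_x + 35·cos30° = 0 → B_x = -30.31 kip.
ΣF_y = 0: B_y − ½·2.63·9.3 − 35·sin30° = 0 → B_y = 29.73 kip.
ΣM about B: M_B − (½·2.63·9.3)·6 − 35·sin30°·6.8 + 75.6 = 0 → M_B = 116.8 kip·ft.

B_x = -30.31 kip, B_y = 29.73 kip, M_B = 116.8 kip·ft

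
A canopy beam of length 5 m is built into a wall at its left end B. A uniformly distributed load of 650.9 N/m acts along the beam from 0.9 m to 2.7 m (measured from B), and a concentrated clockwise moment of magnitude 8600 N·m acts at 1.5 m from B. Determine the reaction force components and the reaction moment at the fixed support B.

Resultant of the distributed load: 650.9 × 1.8 = 1171.62 N at 1.8 m from B.
ΣF_x = 0: B_x = 0.
ΣF_y = 0: B_y − 650.9·1.8 = 0 → B_y = 1172 N.
ΣM about B: M_B − (650.9·1.8)·1.8 − 8600 = 0 → M_B = 10710 N·m.

B_x = 0, B_y = 1172 N, M_B = 10710 N·m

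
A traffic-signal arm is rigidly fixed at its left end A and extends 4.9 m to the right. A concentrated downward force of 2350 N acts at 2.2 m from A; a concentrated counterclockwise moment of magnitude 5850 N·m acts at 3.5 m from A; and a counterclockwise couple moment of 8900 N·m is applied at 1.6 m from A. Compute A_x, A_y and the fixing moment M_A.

A_x = 0, A_y = 2350 N, M_A = -9580 N·m

ΣF_x = 0: A_x = 0.
ΣF_y = 0: A_y − 2350 = 0 → A_y = 2350 N.
ΣM about A: M_A − 2350·2.2 + 5850 + 8900 = 0 → M_A = -9580 N·m.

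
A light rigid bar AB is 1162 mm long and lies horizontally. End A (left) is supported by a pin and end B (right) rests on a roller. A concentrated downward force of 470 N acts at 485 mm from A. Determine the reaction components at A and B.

A_x = 0, A_y = 273.8 N, B_y = 196.2 N

Taking moments about A: B_y·1162 − 470·485 = 0 → B_y = 227950/1162 = 196.17 ≈ 196.2 N.
ΣF_y = 0: A_y + 196.17 − 470 = 0 → A_y = 273.8 N.
ΣF_x = 0: no horizontal applied forces, so A_x = 0.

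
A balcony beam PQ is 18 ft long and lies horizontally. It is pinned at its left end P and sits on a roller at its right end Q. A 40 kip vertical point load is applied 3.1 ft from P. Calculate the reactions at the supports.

P_x = 0, P_y = 33.11 kip, Q_y = 6.889 kip

Taking moments about P: Q_y·18 − 40·3.1 = 0 → Q_y = 124/18 = 6.88889 ≈ 6.889 kip.
ΣF_y = 0: P_y + 6.88889 − 40 = 0 → P_y = 33.11 kip.
ΣF_x = 0: no horizontal applied forces, so P_x = 0.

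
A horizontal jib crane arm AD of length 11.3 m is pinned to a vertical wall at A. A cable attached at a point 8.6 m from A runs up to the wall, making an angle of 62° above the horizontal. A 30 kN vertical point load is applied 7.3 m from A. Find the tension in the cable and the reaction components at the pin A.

T = 28.84 kN, A_x = 13.54 kN, A_y = 4.535 kN

ΣM about A: T·sin62°·8.6 − 30·7.3 = 0 → T = 219/(8.6·0.882948) = 28.841 ≈ 28.84 kN.
ΣF_x = 0: A_x − T·cos62° = 0 → A_x = 28.841 × 0.469472 = 13.54 kN.
ΣF_y = 0: A_y + T·sin62° − 30 = 0 → A_y = 30 − 28.841 × 0.882948 = 4.535 kN.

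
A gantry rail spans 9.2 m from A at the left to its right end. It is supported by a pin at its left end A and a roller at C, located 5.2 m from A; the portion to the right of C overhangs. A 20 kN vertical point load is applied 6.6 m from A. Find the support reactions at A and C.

A_x = 0, A_y = -5.385 kN, C_y = 25.38 kN

Taking moments about A: C_y·5.2 − 20·6.6 = 0 → C_y = 132/5.2 = 25.3846 ≈ 25.38 kN.
ΣF_y = 0: A_y + 25.3846 − 20 = 0 → A_y = -5.385 kN.
ΣF_x = 0: no horizontal applied forces, so A_x = 0.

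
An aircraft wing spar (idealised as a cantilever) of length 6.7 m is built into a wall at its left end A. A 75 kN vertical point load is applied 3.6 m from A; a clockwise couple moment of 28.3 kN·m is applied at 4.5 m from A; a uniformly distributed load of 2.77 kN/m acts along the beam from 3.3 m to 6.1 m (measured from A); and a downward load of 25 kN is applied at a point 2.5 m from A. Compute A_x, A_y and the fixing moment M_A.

Resultant of the distributed load: 2.77 × 2.8 = 7.756 kN at 4.7 m from A.
ΣF_x = 0: A_x = 0.
ΣF_y = 0: A_y − 75 − 2.77·2.8 − 25 = 0 → A_y = 107.8 kN.
ΣM about A: M_A − 75·3.6 − 28.3 − (2.77·2.8)·4.7 − 25·2.5 = 0 → M_A = 397.3 kN·m.

A_x = 0, A_y = 107.8 kN, M_A = 397.3 kN·m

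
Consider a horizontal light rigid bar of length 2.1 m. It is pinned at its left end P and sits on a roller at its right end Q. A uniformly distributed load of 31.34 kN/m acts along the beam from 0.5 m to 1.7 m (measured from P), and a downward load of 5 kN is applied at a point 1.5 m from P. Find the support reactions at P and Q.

Resultant of the distributed load: 31.34 × 1.2 = 37.608 kN at 1.1 m from P.
Moments about P: Q_y·2.1 − (31.34·1.2)·1.1 − 5·1.5 = 0 → Q_y = 48.8688/2.1 = 23.2709 ≈ 23.27 kN.
ΣF_y = 0: P_y + 23.2709 − 31.34·1.2 − 5 = 0 → P_y = 19.34 kN.
ΣF_x = 0: no horizontal applied forces, so P_x = 0.

P_x = 0, P_y = 19.34 kN, Q_y = 23.27 kN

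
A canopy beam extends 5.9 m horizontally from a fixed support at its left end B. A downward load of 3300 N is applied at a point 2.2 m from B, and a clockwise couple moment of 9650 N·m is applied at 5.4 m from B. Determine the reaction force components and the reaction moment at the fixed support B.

ΣF_x = 0: B_x = 0.
ΣF_y = 0: B_y − 3300 = 0 → B_y = 3300 N.
ΣM about B: M_B − 3300·2.2 − 9650 = 0 → M_B = 16910 N·m.

B_x = 0, B_y = 3300 N, M_B = 16910 N·m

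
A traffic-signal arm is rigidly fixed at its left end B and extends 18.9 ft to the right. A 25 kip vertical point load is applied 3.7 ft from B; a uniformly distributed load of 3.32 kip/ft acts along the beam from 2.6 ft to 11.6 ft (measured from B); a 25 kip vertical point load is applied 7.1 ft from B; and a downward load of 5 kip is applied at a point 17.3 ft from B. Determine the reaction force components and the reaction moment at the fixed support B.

Resultant of the distributed load: 3.32 × 9 = 29.88 kip at 7.1 ft from B.
ΣF_x = 0: B_x = 0.
ΣF_y = 0: B_y − 25 − 3.32·9 − 25 − 5 = 0 → B_y = 84.88 kip.
ΣM about B: M_B − 25·3.7 − (3.32·9)·7.1 − 25·7.1 − 5·17.3 = 0 → M_B = 568.6 kip·ft.

B_x = 0, B_y = 84.88 kip, M_B = 568.6 kip·ft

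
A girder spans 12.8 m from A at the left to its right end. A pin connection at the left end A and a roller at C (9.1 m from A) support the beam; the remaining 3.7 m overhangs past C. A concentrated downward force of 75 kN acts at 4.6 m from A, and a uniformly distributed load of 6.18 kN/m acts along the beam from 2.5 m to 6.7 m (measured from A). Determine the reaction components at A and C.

Resultant of the distributed load: 6.18 × 4.2 = 25.956 kN at 4.6 m from A.
Moments about A: C_y·9.1 − 75·4.6 − (6.18·4.2)·4.6 = 0 → C_y = 464.3976/9.1 = 51.0327 ≈ 51.03 kN.
ΣF_y = 0: A_y + 51.0327 − 75 − 6.18·4.2 = 0 → A_y = 49.92 kN.
ΣF_x = 0: no horizontal applied forces, so A_x = 0.

A_x = 0, A_y = 49.92 kN, C_y = 51.03 kN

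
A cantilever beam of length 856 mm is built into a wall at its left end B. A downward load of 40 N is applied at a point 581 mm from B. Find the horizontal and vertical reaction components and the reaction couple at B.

B_x = 0, B_y = 40.00 N, M_B = 23240 N·mm

ΣF_x = 0: B_x = 0.
ΣF_y = 0: B_y − 40 = 0 → B_y = 40.00 N.
ΣM about B: M_B − 40·581 = 0 → M_B = 23240 N·mm.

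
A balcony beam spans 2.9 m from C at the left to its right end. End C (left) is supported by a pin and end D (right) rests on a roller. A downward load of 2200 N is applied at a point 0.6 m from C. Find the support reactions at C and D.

C_x = 0, C_y = 1745 N, D_y = 455.2 N

Moments about C: D_y·2.9 − 2200·0.6 = 0 → D_y = 1320/2.9 = 455.172 ≈ 455.2 N.
ΣF_y = 0: C_y + 455.172 − 2200 = 0 → C_y = 1745 N.
ΣF_x = 0: no horizontal applied forces, so C_x = 0.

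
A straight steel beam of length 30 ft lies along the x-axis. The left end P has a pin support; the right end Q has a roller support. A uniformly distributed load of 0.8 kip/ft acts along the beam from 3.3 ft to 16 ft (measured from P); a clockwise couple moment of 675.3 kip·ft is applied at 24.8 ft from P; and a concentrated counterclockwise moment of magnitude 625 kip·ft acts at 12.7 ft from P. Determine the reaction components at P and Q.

P_x = 0, P_y = 5.215 kip, Q_y = 4.945 kip

Resultant of the distributed load: 0.8 × 12.7 = 10.16 kip at 9.65 ft from P.
Moments about P: Q_y·30 − (0.8·12.7)·9.65 − 675.3 + 625 = 0 → Q_y = 148.344/30 = 4.9448 ≈ 4.945 kip.
ΣF_y = 0: P_y + 4.9448 − 0.8·12.7 = 0 → P_y = 5.215 kip.
ΣF_x = 0: no horizontal applied forces, so P_x = 0.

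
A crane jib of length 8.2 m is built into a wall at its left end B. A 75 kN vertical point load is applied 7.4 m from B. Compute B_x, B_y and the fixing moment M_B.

ΣF_x = 0: B_x = 0.
ΣF_y = 0: B_y − 75 = 0 → B_y = 75.00 kN.
ΣM about B: M_B − 75·7.4 = 0 → M_B = 555.0 kN·m.

B_x = 0, B_y = 75.00 kN, M_B = 555.0 kN·m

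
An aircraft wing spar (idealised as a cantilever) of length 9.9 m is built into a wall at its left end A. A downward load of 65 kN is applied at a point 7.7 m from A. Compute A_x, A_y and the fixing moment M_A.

A_x = 0, A_y = 65.00 kN, M_A = 500.5 kN·m

ΣF_x = 0: A_x = 0.
ΣF_y = 0: A_y − 65 = 0 → A_y = 65.00 kN.
ΣM about A: M_A − 65·7.7 = 0 → M_A = 500.5 kN·m.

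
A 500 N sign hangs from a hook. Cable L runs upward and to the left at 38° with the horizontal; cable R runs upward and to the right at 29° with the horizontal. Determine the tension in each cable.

T_L = 475.1 N, T_R = 428.0 N

ΣF_x = 0: −T_L·cos38° + T_R·cos29° = 0 → T_R = 0.900975·T_L.
ΣF_y = 0: T_L·sin38° + T_R·sin29° = 500.
Substitute: T_L·(0.615661 + 0.900975·0.48481) = 500 → T_L = 475.076 ≈ 475.1 N.
Then T_R = 0.900975 × 475.076 = 428.0 N.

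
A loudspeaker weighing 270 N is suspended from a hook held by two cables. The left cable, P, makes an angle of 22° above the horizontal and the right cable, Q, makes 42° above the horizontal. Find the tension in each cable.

ΣF_x = 0: −T_P·cos22° + T_Q·cos42° = 0 → T_Q = 1.24765·T_P.
ΣF_y = 0: T_P·sin22° + T_Q·sin42° = 270.
Substitute: T_P·(0.374607 + 1.24765·0.669131) = 270 → T_P = 223.242 ≈ 223.2 N.
Then T_Q = 1.24765 × 223.242 = 278.5 N.

T_P = 223.2 N, T_Q = 278.5 N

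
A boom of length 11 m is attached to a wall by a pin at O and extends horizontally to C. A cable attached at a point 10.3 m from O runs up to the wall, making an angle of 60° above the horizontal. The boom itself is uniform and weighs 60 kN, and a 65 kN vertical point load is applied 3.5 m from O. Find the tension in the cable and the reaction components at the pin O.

ΣM about O: T·sin60°·10.3 − 60·5.5 − 65·3.5 = 0 → T = 557.5/(10.3·0.866025) = 62.4996 ≈ 62.50 kN.
ΣF_x = 0: O_x − T·cos60° = 0 → O_x = 62.4996 × 0.5 = 31.25 kN.
ΣF_y = 0: O_y + T·sin60° − 60 − 65 = 0 → O_y = 125 − 62.4996 × 0.866025 = 70.87 kN.

T = 62.50 kN, O_x = 31.25 kN, O_y = 70.87 kN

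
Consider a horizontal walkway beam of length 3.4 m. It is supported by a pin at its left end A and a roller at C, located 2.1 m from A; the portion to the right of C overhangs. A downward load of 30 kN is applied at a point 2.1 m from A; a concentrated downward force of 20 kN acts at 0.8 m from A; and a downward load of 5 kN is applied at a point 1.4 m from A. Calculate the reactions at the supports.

A_x = 0, A_y = 14.05 kN, C_y = 40.95 kN

Moments about A: C_y·2.1 − 30·2.1 − 20·0.8 − 5·1.4 = 0 → C_y = 86/2.1 = 40.9524 ≈ 40.95 kN.
ΣF_y = 0: A_y + 40.9524 − 30 − 20 − 5 = 0 → A_y = 14.05 kN.
ΣF_x = 0: no horizontal applied forces, so A_x = 0.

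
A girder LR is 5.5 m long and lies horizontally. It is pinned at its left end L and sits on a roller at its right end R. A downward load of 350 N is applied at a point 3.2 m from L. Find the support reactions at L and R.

Moments about L: R_y·5.5 − 350·3.2 = 0 → R_y = 1120/5.5 = 203.636 ≈ 203.6 N.
ΣF_y = 0: L_y + 203.636 − 350 = 0 → L_y = 146.4 N.
ΣF_x = 0: no horizontal applied forces, so L_x = 0.

L_x = 0, L_y = 146.4 N, R_y = 203.6 N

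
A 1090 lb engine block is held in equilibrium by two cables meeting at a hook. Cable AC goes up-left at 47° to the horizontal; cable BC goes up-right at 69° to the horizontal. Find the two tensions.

T_AC = 434.6 lb, T_BC = 827.1 lb

ΣF_x = 0: −T_AC·cos47° + T_BC·cos69° = 0 → T_BC = 1.90307·T_AC.
ΣF_y = 0: T_AC·sin47° + T_BC·sin69° = 1090.
Substitute: T_AC·(0.731354 + 1.90307·0.93358) = 1090 → T_AC = 434.605 ≈ 434.6 lb.
Then T_BC = 1.90307 × 434.605 = 827.1 lb.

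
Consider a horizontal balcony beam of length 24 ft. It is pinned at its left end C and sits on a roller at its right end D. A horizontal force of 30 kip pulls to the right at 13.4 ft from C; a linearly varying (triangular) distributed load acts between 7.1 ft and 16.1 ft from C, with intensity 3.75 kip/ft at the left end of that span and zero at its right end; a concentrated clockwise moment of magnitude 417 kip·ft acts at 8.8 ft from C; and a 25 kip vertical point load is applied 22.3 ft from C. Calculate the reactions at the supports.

C_x = -30.00 kip, C_y = -5.831 kip, D_y = 47.71 kip

Resultant of the triangular load: ½ × 3.75 × 9 = 16.875 kip, acting at 10.1 ft from C (one-third of the span from the peak).
Moments about C: D_y·24 − (½·3.75·9)·10.1 − 417 − 25·22.3 = 0 → D_y = 1144.9375/24 = 47.7057 ≈ 47.71 kip.
ΣF_y = 0: C_y + 47.7057 − ½·3.75·9 − 25 = 0 → C_y = -5.831 kip.
ΣF_x = 0: C_x + 30 = 0 → C_x = -30.00 kip.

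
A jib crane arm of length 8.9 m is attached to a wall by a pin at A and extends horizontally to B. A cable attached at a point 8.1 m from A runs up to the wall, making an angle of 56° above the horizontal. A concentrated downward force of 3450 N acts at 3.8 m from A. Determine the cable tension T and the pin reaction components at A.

T = 1952 N, A_x = 1092 N, A_y = 1831 N

ΣM about A: T·sin56°·8.1 − 3450·3.8 = 0 → T = 13110/(8.1·0.829038) = 1952.29 ≈ 1952 N.
ΣF_x = 0: A_x − T·cos56° = 0 → A_x = 1952.29 × 0.559193 = 1092 N.
ΣF_y = 0: A_y + T·sin56° − 3450 = 0 → A_y = 3450 − 1952.29 × 0.829038 = 1831 N.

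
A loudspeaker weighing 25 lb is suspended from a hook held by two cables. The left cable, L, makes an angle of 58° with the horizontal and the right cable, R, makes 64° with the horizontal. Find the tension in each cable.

T_L = 12.92 lb, T_R = 15.62 lb

ΣF_x = 0: −T_L·cos58° + T_R·cos64° = 0 → T_R = 1.20884·T_L.
ΣF_y = 0: T_L·sin58° + T_R·sin64° = 25.
Substitute: T_L·(0.848048 + 1.20884·0.898794) = 25 → T_L = 12.9229 ≈ 12.92 lb.
Then T_R = 1.20884 × 12.9229 = 15.62 lb.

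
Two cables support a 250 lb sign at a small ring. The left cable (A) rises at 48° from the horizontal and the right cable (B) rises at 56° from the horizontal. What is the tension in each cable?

ΣF_x = 0: −T_A·cos48° + T_B·cos56° = 0 → T_B = 1.1966·T_A.
ΣF_y = 0: T_A·sin48° + T_B·sin56° = 250.
Substitute: T_A·(0.743145 + 1.1966·0.829038) = 250 → T_A = 144.078 ≈ 144.1 lb.
Then T_B = 1.1966 × 144.078 = 172.4 lb.

T_A = 144.1 lb, T_B = 172.4 lb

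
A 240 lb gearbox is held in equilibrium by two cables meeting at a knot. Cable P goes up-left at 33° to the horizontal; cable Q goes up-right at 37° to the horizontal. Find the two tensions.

ΣF_x = 0: −T_P·cos33° + T_Q·cos37° = 0 → T_Q = 1.05013·T_P.
ΣF_y = 0: T_P·sin33° + T_Q·sin37° = 240.
Substitute: T_P·(0.544639 + 1.05013·0.601815) = 240 → T_P = 203.974 ≈ 204.0 lb.
Then T_Q = 1.05013 × 203.974 = 214.2 lb.

T_P = 204.0 lb, T_Q = 214.2 lb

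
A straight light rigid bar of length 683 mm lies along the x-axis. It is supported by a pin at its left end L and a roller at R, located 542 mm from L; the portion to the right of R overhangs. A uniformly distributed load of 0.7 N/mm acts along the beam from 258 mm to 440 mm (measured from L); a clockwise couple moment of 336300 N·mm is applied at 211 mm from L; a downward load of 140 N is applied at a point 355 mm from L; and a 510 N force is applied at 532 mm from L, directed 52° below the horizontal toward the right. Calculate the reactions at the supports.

L_x = -314.0 N, L_y = -519.4 N, R_y = 1189 N

Resultant of the distributed load: 0.7 × 182 = 127.4 N at 349 mm from L.
Moments about L: R_y·542 − (0.7·182)·349 − 336300 − 140·355 − 510·sin52°·532 = 0 → R_y = 644266/542 = 1188.68 ≈ 1189 N.
ΣF_y = 0: L_y + 1188.68 − 0.7·182 − 140 − 510·sin52° = 0 → L_y = -519.4 N.
ΣF_x = 0: L_x + 510·cos52° = 0 → L_x = -314.0 N.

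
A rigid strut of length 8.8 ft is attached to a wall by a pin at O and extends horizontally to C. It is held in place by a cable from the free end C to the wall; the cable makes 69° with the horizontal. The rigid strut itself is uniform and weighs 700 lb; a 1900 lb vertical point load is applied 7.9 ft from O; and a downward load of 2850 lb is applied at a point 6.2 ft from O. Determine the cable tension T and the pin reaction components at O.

T = 4353 lb, O_x = 1560 lb, O_y = 1386 lb

ΣM about O: T·sin69°·8.8 − 700·4.4 − 1900·7.9 − 2850·6.2 = 0 → T = 35760/(8.8·0.93358) = 4352.75 ≈ 4353 lb.
ΣF_x = 0: O_x − T·cos69° = 0 → O_x = 4352.75 × 0.358368 = 1560 lb.
ΣF_y = 0: O_y + T·sin69° − 700 − 1900 − 2850 = 0 → O_y = 5450 − 4352.75 × 0.93358 = 1386 lb.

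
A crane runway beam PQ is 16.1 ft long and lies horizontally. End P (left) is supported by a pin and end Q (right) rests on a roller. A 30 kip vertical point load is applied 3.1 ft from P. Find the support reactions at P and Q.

P_x = 0, P_y = 24.22 kip, Q_y = 5.776 kip

Taking moments about P: Q_y·16.1 − 30·3.1 = 0 → Q_y = 93/16.1 = 5.7764 ≈ 5.776 kip.
ΣF_y = 0: P_y + 5.7764 − 30 = 0 → P_y = 24.22 kip.
ΣF_x = 0: no horizontal applied forces, so P_x = 0.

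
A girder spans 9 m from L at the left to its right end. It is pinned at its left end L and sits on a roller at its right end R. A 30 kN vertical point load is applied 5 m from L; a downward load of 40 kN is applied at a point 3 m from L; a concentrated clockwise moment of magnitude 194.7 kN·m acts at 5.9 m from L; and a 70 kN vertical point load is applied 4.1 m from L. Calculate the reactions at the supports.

ΣM about L: R_y·9 − 30·5 − 40·3 − 194.7 − 70·4.1 = 0 → R_y = 751.7/9 = 83.5222 ≈ 83.52 kN.
ΣF_y = 0: L_y + 83.5222 − 30 − 40 − 70 = 0 → L_y = 56.48 kN.
ΣF_x = 0: no horizontal applied forces, so L_x = 0.

L_x = 0, L_y = 56.48 kN, R_y = 83.52 kN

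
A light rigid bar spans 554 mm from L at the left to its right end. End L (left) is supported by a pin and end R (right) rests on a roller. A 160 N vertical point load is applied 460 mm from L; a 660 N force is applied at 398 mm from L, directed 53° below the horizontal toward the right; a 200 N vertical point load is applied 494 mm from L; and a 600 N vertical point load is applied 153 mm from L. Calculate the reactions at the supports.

ΣM about L: R_y·554 − 160·460 − 660·sin53°·398 − 200·494 − 600·153 = 0 → R_y = 473986/554 = 855.57 ≈ 855.6 N.
ΣF_y = 0: L_y + 855.57 − 160 − 660·sin53° − 200 − 600 = 0 → L_y = 631.5 N.
ΣF_x = 0: L_x + 660·cos53° = 0 → L_x = -397.2 N.

L_x = -397.2 N, L_y = 631.5 N, R_y = 855.6 N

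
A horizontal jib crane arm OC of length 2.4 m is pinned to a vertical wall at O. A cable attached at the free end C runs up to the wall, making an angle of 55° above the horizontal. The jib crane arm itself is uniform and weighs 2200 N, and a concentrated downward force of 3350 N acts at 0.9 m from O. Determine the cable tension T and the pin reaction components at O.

ΣM about O: T·sin55°·2.4 − 2200·1.2 − 3350·0.9 = 0 → T = 5655/(2.4·0.819152) = 2876.45 ≈ 2876 N.
ΣF_x = 0: O_x − T·cos55° = 0 → O_x = 2876.45 × 0.573576 = 1650 N.
ΣF_y = 0: O_y + T·sin55° − 2200 − 3350 = 0 → O_y = 5550 − 2876.45 × 0.819152 = 3194 N.

T = 2876 N, O_x = 1650 N, O_y = 3194 N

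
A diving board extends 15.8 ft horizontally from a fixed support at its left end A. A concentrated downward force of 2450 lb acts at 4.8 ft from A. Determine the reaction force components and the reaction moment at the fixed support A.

A_x = 0, A_y = 2450 lb, M_A = 11760 lb·ft

ΣF_x = 0: A_x = 0.
ΣF_y = 0: A_y − 2450 = 0 → A_y = 2450 lb.
ΣM about A: M_A − 2450·4.8 = 0 → M_A = 11760 lb·ft.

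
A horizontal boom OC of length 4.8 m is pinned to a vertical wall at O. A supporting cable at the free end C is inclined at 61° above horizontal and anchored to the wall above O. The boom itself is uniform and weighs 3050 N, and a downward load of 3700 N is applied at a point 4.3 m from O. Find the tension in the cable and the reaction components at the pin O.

T = 5533 N, O_x = 2683 N, O_y = 1910 N

ΣM about O: T·sin61°·4.8 − 3050·2.4 − 3700·4.3 = 0 → T = 23230/(4.8·0.87462) = 5533.36 ≈ 5533 N.
ΣF_x = 0: O_x − T·cos61° = 0 → O_x = 5533.36 × 0.48481 = 2683 N.
ΣF_y = 0: O_y + T·sin61° − 3050 − 3700 = 0 → O_y = 6750 − 5533.36 × 0.87462 = 1910 N.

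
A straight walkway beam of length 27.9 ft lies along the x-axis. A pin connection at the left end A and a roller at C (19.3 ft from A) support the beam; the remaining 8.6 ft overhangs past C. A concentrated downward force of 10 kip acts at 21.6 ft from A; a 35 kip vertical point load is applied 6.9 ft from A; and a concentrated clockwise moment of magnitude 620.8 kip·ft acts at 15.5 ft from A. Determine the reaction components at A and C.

A_x = 0, A_y = -10.87 kip, C_y = 55.87 kip

Taking moments about A: C_y·19.3 − 10·21.6 − 35·6.9 − 620.8 = 0 → C_y = 1078.3/19.3 = 55.8705 ≈ 55.87 kip.
ΣF_y = 0: A_y + 55.8705 − 10 − 35 = 0 → A_y = -10.87 kip.
ΣF_x = 0: no horizontal applied forces, so A_x = 0.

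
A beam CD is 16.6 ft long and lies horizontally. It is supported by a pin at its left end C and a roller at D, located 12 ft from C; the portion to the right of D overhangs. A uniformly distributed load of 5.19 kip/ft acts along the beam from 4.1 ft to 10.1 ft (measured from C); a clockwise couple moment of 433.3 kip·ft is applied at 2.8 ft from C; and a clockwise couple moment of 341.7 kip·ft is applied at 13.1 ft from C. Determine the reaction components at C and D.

Resultant of the distributed load: 5.19 × 6 = 31.14 kip at 7.1 ft from C.
Moments about C: D_y·12 − (5.19·6)·7.1 − 433.3 − 341.7 = 0 → D_y = 996.094/12 = 83.0078 ≈ 83.01 kip.
ΣF_y = 0: C_y + 83.0078 − 5.19·6 = 0 → C_y = -51.87 kip.
ΣF_x = 0: no horizontal applied forces, so C_x = 0.

C_x = 0, C_y = -51.87 kip, D_y = 83.01 kip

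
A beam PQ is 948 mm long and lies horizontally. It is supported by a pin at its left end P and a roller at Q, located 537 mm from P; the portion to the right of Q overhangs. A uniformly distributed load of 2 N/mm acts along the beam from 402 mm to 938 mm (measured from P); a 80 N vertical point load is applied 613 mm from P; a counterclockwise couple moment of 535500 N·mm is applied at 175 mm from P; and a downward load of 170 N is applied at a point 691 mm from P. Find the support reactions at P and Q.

P_x = 0, P_y = 671.6 N, Q_y = 650.4 N

Resultant of the distributed load: 2 × 536 = 1072 N at 670 mm from P.
Taking moments about P: Q_y·537 − (2·536)·670 − 80·613 + 535500 − 170·691 = 0 → Q_y = 349250/537 = 650.372 ≈ 650.4 N.
ΣF_y = 0: P_y + 650.372 − 2·536 − 80 − 170 = 0 → P_y = 671.6 N.
ΣF_x = 0: no horizontal applied forces, so P_x = 0.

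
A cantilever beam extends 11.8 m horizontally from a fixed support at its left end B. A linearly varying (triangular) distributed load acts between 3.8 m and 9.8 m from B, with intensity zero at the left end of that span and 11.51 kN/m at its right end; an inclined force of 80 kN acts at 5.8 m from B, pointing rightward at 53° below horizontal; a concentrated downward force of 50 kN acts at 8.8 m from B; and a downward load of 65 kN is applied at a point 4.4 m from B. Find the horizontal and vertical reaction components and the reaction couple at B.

Resultant of the triangular load: ½ × 11.51 × 6 = 34.53 kN, acting at 7.8 m from B (one-third of the span from the peak).
ΣF_x = 0: B_x + 80·cos53° = 0 → B_x = -48.15 kN.
ΣF_y = 0: B_y − ½·11.51·6 − 80·sin53° − 50 − 65 = 0 → B_y = 213.4 kN.
ΣM about B: M_B − (½·11.51·6)·7.8 − 80·sin53°·5.8 − 50·8.8 − 65·4.4 = 0 → M_B = 1366 kN·m.

B_x = -48.15 kN, B_y = 213.4 kN, M_B = 1366 kN·m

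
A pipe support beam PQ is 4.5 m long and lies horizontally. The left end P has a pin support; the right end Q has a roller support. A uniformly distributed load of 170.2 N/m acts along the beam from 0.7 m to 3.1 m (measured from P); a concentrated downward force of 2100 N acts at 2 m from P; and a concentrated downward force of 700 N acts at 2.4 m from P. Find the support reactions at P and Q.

Resultant of the distributed load: 170.2 × 2.4 = 408.48 N at 1.9 m from P.
ΣM about P: Q_y·4.5 − (170.2·2.4)·1.9 − 2100·2 − 700·2.4 = 0 → Q_y = 6656.112/4.5 = 1479.14 ≈ 1479 N.
ΣF_y = 0: P_y + 1479.14 − 170.2·2.4 − 2100 − 700 = 0 → P_y = 1729 N.
ΣF_x = 0: no horizontal applied forces, so P_x = 0.

P_x = 0, P_y = 1729 N, Q_y = 1479 N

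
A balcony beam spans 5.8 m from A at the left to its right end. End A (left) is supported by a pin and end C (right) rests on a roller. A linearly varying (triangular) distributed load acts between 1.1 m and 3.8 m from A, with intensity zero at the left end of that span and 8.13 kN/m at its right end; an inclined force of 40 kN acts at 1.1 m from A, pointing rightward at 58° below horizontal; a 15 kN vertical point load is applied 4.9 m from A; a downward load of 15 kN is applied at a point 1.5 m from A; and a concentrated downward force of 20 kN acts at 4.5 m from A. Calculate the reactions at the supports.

A_x = -21.20 kN, A_y = 50.91 kN, C_y = 43.99 kN

Resultant of the triangular load: ½ × 8.13 × 2.7 = 10.9755 kN, acting at 2.9 m from A (one-third of the span from the peak).
Taking moments about A: C_y·5.8 − (½·8.13·2.7)·2.9 − 40·sin58°·1.1 − 15·4.9 − 15·1.5 − 20·4.5 = 0 → C_y = 255.143/5.8 = 43.9902 ≈ 43.99 kN.
ΣF_y = 0: A_y + 43.9902 − ½·8.13·2.7 − 40·sin58° − 15 − 15 − 20 = 0 → A_y = 50.91 kN.
ΣF_x = 0: A_x + 40·cos58° = 0 → A_x = -21.20 kN.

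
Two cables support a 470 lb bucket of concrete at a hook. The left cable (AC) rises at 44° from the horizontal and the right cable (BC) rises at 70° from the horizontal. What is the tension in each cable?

T_AC = 176.0 lb, T_BC = 370.1 lb

ΣF_x = 0: −T_AC·cos44° + T_BC·cos70° = 0 → T_BC = 2.10321·T_AC.
ΣF_y = 0: T_AC·sin44° + T_BC·sin70° = 470.
Substitute: T_AC·(0.694658 + 2.10321·0.939693) = 470 → T_AC = 175.962 ≈ 176.0 lb.
Then T_BC = 2.10321 × 175.962 = 370.1 lb.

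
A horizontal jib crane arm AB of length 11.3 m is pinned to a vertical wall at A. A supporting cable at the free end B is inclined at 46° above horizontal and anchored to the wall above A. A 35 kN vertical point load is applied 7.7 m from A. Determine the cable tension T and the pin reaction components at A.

T = 33.15 kN, A_x = 23.03 kN, A_y = 11.15 kN

ΣM about A: T·sin46°·11.3 − 35·7.7 = 0 → T = 269.5/(11.3·0.71934) = 33.1548 ≈ 33.15 kN.
ΣF_x = 0: A_x − T·cos46° = 0 → A_x = 33.1548 × 0.694658 = 23.03 kN.
ΣF_y = 0: A_y + T·sin46° − 35 = 0 → A_y = 35 − 33.1548 × 0.71934 = 11.15 kN.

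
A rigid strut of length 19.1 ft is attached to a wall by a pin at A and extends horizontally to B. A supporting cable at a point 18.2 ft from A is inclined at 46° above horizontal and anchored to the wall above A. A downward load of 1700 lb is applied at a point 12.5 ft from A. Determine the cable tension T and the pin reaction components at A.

T = 1623 lb, A_x = 1128 lb, A_y = 532.4 lb

ΣM about A: T·sin46°·18.2 − 1700·12.5 = 0 → T = 21250/(18.2·0.71934) = 1623.13 ≈ 1623 lb.
ΣF_x = 0: A_x − T·cos46° = 0 → A_x = 1623.13 × 0.694658 = 1128 lb.
ΣF_y = 0: A_y + T·sin46° − 1700 = 0 → A_y = 1700 − 1623.13 × 0.71934 = 532.4 lb.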